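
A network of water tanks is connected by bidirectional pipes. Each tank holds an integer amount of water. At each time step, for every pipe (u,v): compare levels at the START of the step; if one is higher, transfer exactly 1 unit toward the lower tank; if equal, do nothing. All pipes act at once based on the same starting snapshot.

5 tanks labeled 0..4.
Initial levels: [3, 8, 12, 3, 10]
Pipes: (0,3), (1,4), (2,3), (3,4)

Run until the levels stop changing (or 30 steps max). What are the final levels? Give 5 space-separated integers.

Step 1: flows [0=3,4->1,2->3,4->3] -> levels [3 9 11 5 8]
Step 2: flows [3->0,1->4,2->3,4->3] -> levels [4 8 10 6 8]
Step 3: flows [3->0,1=4,2->3,4->3] -> levels [5 8 9 7 7]
Step 4: flows [3->0,1->4,2->3,3=4] -> levels [6 7 8 7 8]
Step 5: flows [3->0,4->1,2->3,4->3] -> levels [7 8 7 8 6]
Step 6: flows [3->0,1->4,3->2,3->4] -> levels [8 7 8 5 8]
Step 7: flows [0->3,4->1,2->3,4->3] -> levels [7 8 7 8 6]
  -> period-2 cycle: step 7 state = step 5 state; never stabilizes
  -> state at step 30: (30-5) mod 2 = 1, same as step 6 -> [8 7 8 5 8]

Answer: 8 7 8 5 8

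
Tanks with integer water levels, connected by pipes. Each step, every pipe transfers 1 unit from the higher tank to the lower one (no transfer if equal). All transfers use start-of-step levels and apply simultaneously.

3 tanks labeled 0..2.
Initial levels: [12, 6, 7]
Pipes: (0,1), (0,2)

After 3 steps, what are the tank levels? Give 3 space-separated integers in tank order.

Answer: 9 8 8

Derivation:
Step 1: flows [0->1,0->2] -> levels [10 7 8]
Step 2: flows [0->1,0->2] -> levels [8 8 9]
Step 3: flows [0=1,2->0] -> levels [9 8 8]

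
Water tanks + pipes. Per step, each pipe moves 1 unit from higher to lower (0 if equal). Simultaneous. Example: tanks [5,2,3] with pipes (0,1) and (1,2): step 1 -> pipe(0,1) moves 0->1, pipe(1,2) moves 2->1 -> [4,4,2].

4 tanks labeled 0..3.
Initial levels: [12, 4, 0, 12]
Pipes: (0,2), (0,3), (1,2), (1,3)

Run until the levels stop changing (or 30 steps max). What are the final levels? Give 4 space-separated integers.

Step 1: flows [0->2,0=3,1->2,3->1] -> levels [11 4 2 11]
Step 2: flows [0->2,0=3,1->2,3->1] -> levels [10 4 4 10]
Step 3: flows [0->2,0=3,1=2,3->1] -> levels [9 5 5 9]
Step 4: flows [0->2,0=3,1=2,3->1] -> levels [8 6 6 8]
Step 5: flows [0->2,0=3,1=2,3->1] -> levels [7 7 7 7]
Step 6: flows [0=2,0=3,1=2,1=3] -> levels [7 7 7 7]
  -> stable (no change)

Answer: 7 7 7 7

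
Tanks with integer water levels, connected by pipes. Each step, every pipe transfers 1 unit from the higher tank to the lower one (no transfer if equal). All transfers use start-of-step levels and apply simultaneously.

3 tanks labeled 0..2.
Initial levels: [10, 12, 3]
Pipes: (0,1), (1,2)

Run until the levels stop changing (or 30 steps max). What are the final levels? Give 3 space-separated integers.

Step 1: flows [1->0,1->2] -> levels [11 10 4]
Step 2: flows [0->1,1->2] -> levels [10 10 5]
Step 3: flows [0=1,1->2] -> levels [10 9 6]
Step 4: flows [0->1,1->2] -> levels [9 9 7]
Step 5: flows [0=1,1->2] -> levels [9 8 8]
Step 6: flows [0->1,1=2] -> levels [8 9 8]
Step 7: flows [1->0,1->2] -> levels [9 7 9]
Step 8: flows [0->1,2->1] -> levels [8 9 8]
  -> period-2 cycle: step 8 state = step 6 state; never stabilizes
  -> state at step 30: (30-6) mod 2 = 0, same as step 6 -> [8 9 8]

Answer: 8 9 8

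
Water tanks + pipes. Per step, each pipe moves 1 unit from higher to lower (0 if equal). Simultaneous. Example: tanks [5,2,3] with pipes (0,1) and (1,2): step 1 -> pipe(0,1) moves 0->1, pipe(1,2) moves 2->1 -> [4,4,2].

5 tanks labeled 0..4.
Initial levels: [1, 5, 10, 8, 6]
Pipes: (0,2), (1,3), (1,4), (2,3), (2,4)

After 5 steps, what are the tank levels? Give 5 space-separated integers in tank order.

Step 1: flows [2->0,3->1,4->1,2->3,2->4] -> levels [2 7 7 8 6]
Step 2: flows [2->0,3->1,1->4,3->2,2->4] -> levels [3 7 6 6 8]
Step 3: flows [2->0,1->3,4->1,2=3,4->2] -> levels [4 7 6 7 6]
Step 4: flows [2->0,1=3,1->4,3->2,2=4] -> levels [5 6 6 6 7]
Step 5: flows [2->0,1=3,4->1,2=3,4->2] -> levels [6 7 6 6 5]

Answer: 6 7 6 6 5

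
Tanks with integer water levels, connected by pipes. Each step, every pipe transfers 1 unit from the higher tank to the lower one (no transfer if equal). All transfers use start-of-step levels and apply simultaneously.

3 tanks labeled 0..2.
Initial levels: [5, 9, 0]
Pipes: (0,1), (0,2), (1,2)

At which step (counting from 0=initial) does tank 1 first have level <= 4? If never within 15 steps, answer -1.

Answer: 3

Derivation:
Step 1: flows [1->0,0->2,1->2] -> levels [5 7 2]
Step 2: flows [1->0,0->2,1->2] -> levels [5 5 4]
Step 3: flows [0=1,0->2,1->2] -> levels [4 4 6]
Tank 1 first reaches <=4 at step 3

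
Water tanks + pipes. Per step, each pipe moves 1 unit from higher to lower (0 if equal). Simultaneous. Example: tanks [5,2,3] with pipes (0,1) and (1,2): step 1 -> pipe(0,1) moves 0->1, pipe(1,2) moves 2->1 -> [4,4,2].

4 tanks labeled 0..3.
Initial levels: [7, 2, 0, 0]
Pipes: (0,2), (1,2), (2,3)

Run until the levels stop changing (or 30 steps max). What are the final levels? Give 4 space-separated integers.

Answer: 3 3 0 3

Derivation:
Step 1: flows [0->2,1->2,2=3] -> levels [6 1 2 0]
Step 2: flows [0->2,2->1,2->3] -> levels [5 2 1 1]
Step 3: flows [0->2,1->2,2=3] -> levels [4 1 3 1]
Step 4: flows [0->2,2->1,2->3] -> levels [3 2 2 2]
Step 5: flows [0->2,1=2,2=3] -> levels [2 2 3 2]
Step 6: flows [2->0,2->1,2->3] -> levels [3 3 0 3]
Step 7: flows [0->2,1->2,3->2] -> levels [2 2 3 2]
  -> period-2 cycle: step 7 state = step 5 state; never stabilizes
  -> state at step 30: (30-5) mod 2 = 1, same as step 6 -> [3 3 0 3]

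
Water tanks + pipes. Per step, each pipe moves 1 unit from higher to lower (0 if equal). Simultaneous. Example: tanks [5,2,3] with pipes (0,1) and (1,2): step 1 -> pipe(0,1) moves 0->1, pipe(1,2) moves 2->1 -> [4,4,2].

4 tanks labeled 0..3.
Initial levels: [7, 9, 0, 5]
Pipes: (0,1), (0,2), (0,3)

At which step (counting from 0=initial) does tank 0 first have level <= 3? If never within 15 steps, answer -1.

Step 1: flows [1->0,0->2,0->3] -> levels [6 8 1 6]
Step 2: flows [1->0,0->2,0=3] -> levels [6 7 2 6]
Step 3: flows [1->0,0->2,0=3] -> levels [6 6 3 6]
Step 4: flows [0=1,0->2,0=3] -> levels [5 6 4 6]
Step 5: flows [1->0,0->2,3->0] -> levels [6 5 5 5]
Step 6: flows [0->1,0->2,0->3] -> levels [3 6 6 6]
Tank 0 first reaches <=3 at step 6

Answer: 6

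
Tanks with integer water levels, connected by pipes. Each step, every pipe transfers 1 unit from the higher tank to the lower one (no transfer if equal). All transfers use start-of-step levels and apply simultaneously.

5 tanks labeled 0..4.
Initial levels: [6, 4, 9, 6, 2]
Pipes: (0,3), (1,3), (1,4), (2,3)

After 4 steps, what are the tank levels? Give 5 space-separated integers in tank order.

Answer: 6 5 6 5 5

Derivation:
Step 1: flows [0=3,3->1,1->4,2->3] -> levels [6 4 8 6 3]
Step 2: flows [0=3,3->1,1->4,2->3] -> levels [6 4 7 6 4]
Step 3: flows [0=3,3->1,1=4,2->3] -> levels [6 5 6 6 4]
Step 4: flows [0=3,3->1,1->4,2=3] -> levels [6 5 6 5 5]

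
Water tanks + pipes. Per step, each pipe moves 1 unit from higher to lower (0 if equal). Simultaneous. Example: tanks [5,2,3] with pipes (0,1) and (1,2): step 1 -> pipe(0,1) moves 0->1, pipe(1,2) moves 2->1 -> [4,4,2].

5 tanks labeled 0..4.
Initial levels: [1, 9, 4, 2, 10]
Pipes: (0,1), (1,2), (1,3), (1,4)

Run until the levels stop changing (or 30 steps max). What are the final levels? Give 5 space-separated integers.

Step 1: flows [1->0,1->2,1->3,4->1] -> levels [2 7 5 3 9]
Step 2: flows [1->0,1->2,1->3,4->1] -> levels [3 5 6 4 8]
Step 3: flows [1->0,2->1,1->3,4->1] -> levels [4 5 5 5 7]
Step 4: flows [1->0,1=2,1=3,4->1] -> levels [5 5 5 5 6]
Step 5: flows [0=1,1=2,1=3,4->1] -> levels [5 6 5 5 5]
Step 6: flows [1->0,1->2,1->3,1->4] -> levels [6 2 6 6 6]
Step 7: flows [0->1,2->1,3->1,4->1] -> levels [5 6 5 5 5]
  -> period-2 cycle: step 7 state = step 5 state; never stabilizes
  -> state at step 30: (30-5) mod 2 = 1, same as step 6 -> [6 2 6 6 6]

Answer: 6 2 6 6 6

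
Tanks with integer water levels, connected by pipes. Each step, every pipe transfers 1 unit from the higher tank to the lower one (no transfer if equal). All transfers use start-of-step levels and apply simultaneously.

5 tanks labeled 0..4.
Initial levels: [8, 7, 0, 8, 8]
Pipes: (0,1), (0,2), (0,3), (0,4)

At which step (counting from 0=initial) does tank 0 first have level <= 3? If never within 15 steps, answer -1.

Answer: -1

Derivation:
Step 1: flows [0->1,0->2,0=3,0=4] -> levels [6 8 1 8 8]
Step 2: flows [1->0,0->2,3->0,4->0] -> levels [8 7 2 7 7]
Step 3: flows [0->1,0->2,0->3,0->4] -> levels [4 8 3 8 8]
Step 4: flows [1->0,0->2,3->0,4->0] -> levels [6 7 4 7 7]
Step 5: flows [1->0,0->2,3->0,4->0] -> levels [8 6 5 6 6]
Step 6: flows [0->1,0->2,0->3,0->4] -> levels [4 7 6 7 7]
Step 7: flows [1->0,2->0,3->0,4->0] -> levels [8 6 5 6 6]
  -> period-2 cycle (repeats step 5); tank 0 never drops to <=3
Tank 0 never reaches <=3 within 15 steps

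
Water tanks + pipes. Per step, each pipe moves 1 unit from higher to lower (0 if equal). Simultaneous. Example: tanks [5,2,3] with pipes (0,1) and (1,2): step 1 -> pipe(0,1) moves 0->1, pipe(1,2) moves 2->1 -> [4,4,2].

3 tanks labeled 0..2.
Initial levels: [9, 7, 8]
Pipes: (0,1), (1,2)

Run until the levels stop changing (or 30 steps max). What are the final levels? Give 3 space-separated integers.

Step 1: flows [0->1,2->1] -> levels [8 9 7]
Step 2: flows [1->0,1->2] -> levels [9 7 8]
  -> period-2 cycle: step 2 state = step 0 state; never stabilizes
  -> state at step 30: (30-0) mod 2 = 0, same as step 0 -> [9 7 8]

Answer: 9 7 8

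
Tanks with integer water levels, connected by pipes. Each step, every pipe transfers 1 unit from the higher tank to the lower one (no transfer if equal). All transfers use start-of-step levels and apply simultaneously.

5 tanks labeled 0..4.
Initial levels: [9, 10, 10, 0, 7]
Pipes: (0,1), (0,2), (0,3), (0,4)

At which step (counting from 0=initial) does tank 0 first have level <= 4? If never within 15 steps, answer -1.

Answer: -1

Derivation:
Step 1: flows [1->0,2->0,0->3,0->4] -> levels [9 9 9 1 8]
Step 2: flows [0=1,0=2,0->3,0->4] -> levels [7 9 9 2 9]
Step 3: flows [1->0,2->0,0->3,4->0] -> levels [9 8 8 3 8]
Step 4: flows [0->1,0->2,0->3,0->4] -> levels [5 9 9 4 9]
Step 5: flows [1->0,2->0,0->3,4->0] -> levels [7 8 8 5 8]
Step 6: flows [1->0,2->0,0->3,4->0] -> levels [9 7 7 6 7]
Step 7: flows [0->1,0->2,0->3,0->4] -> levels [5 8 8 7 8]
Step 8: flows [1->0,2->0,3->0,4->0] -> levels [9 7 7 6 7]
  -> period-2 cycle (repeats step 6); tank 0 never drops to <=4
Tank 0 never reaches <=4 within 15 steps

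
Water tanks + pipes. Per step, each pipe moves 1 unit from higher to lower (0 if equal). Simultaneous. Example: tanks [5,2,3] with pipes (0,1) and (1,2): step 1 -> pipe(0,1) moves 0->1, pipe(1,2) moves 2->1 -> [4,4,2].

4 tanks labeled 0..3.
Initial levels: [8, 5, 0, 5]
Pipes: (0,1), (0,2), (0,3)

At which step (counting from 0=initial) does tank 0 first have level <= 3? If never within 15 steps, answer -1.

Answer: 3

Derivation:
Step 1: flows [0->1,0->2,0->3] -> levels [5 6 1 6]
Step 2: flows [1->0,0->2,3->0] -> levels [6 5 2 5]
Step 3: flows [0->1,0->2,0->3] -> levels [3 6 3 6]
Tank 0 first reaches <=3 at step 3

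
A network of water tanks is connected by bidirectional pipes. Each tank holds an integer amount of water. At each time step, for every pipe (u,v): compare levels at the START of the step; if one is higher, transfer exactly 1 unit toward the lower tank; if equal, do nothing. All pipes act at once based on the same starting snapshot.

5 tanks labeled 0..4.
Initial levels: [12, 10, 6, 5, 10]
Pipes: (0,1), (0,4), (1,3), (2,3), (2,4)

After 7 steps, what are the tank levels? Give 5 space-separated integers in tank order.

Answer: 8 9 8 9 9

Derivation:
Step 1: flows [0->1,0->4,1->3,2->3,4->2] -> levels [10 10 6 7 10]
Step 2: flows [0=1,0=4,1->3,3->2,4->2] -> levels [10 9 8 7 9]
Step 3: flows [0->1,0->4,1->3,2->3,4->2] -> levels [8 9 8 9 9]
Step 4: flows [1->0,4->0,1=3,3->2,4->2] -> levels [10 8 10 8 7]
Step 5: flows [0->1,0->4,1=3,2->3,2->4] -> levels [8 9 8 9 9]
  -> period-2 cycle: step 5 state = step 3 state
  -> state at step 7: (7-3) mod 2 = 0, same as step 3 -> [8 9 8 9 9]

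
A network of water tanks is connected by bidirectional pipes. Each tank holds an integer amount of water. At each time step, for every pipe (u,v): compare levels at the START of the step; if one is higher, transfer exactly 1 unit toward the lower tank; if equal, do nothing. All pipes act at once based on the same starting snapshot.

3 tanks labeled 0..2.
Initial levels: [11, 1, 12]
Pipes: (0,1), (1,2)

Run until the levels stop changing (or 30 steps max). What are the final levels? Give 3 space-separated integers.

Step 1: flows [0->1,2->1] -> levels [10 3 11]
Step 2: flows [0->1,2->1] -> levels [9 5 10]
Step 3: flows [0->1,2->1] -> levels [8 7 9]
Step 4: flows [0->1,2->1] -> levels [7 9 8]
Step 5: flows [1->0,1->2] -> levels [8 7 9]
  -> period-2 cycle: step 5 state = step 3 state; never stabilizes
  -> state at step 30: (30-3) mod 2 = 1, same as step 4 -> [7 9 8]

Answer: 7 9 8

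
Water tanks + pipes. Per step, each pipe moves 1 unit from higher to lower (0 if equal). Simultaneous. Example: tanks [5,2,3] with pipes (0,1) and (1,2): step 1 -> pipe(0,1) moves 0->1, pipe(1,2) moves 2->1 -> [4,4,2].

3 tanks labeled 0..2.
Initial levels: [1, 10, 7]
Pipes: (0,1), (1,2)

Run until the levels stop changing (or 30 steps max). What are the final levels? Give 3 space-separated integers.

Step 1: flows [1->0,1->2] -> levels [2 8 8]
Step 2: flows [1->0,1=2] -> levels [3 7 8]
Step 3: flows [1->0,2->1] -> levels [4 7 7]
Step 4: flows [1->0,1=2] -> levels [5 6 7]
Step 5: flows [1->0,2->1] -> levels [6 6 6]
Step 6: flows [0=1,1=2] -> levels [6 6 6]
  -> stable (no change)

Answer: 6 6 6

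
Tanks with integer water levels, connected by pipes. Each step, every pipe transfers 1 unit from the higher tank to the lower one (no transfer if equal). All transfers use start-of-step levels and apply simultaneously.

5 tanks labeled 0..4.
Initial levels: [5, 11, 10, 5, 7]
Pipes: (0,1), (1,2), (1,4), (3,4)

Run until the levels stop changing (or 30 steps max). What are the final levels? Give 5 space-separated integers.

Answer: 8 7 8 7 8

Derivation:
Step 1: flows [1->0,1->2,1->4,4->3] -> levels [6 8 11 6 7]
Step 2: flows [1->0,2->1,1->4,4->3] -> levels [7 7 10 7 7]
Step 3: flows [0=1,2->1,1=4,3=4] -> levels [7 8 9 7 7]
Step 4: flows [1->0,2->1,1->4,3=4] -> levels [8 7 8 7 8]
Step 5: flows [0->1,2->1,4->1,4->3] -> levels [7 10 7 8 6]
Step 6: flows [1->0,1->2,1->4,3->4] -> levels [8 7 8 7 8]
  -> period-2 cycle: step 6 state = step 4 state; never stabilizes
  -> state at step 30: (30-4) mod 2 = 0, same as step 4 -> [8 7 8 7 8]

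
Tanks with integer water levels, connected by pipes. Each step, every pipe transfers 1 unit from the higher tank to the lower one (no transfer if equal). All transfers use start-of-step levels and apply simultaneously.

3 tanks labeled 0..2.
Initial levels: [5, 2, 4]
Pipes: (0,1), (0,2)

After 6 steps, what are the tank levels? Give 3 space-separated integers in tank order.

Answer: 5 3 3

Derivation:
Step 1: flows [0->1,0->2] -> levels [3 3 5]
Step 2: flows [0=1,2->0] -> levels [4 3 4]
Step 3: flows [0->1,0=2] -> levels [3 4 4]
Step 4: flows [1->0,2->0] -> levels [5 3 3]
Step 5: flows [0->1,0->2] -> levels [3 4 4]
  -> period-2 cycle: step 5 state = step 3 state
  -> state at step 6: (6-3) mod 2 = 1, same as step 4 -> [5 3 3]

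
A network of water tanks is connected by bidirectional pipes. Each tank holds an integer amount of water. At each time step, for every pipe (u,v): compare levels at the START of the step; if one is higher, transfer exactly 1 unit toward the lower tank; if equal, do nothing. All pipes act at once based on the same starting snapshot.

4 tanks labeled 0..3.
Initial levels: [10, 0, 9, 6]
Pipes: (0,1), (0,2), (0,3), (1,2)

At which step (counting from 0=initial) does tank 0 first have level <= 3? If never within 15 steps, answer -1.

Answer: -1

Derivation:
Step 1: flows [0->1,0->2,0->3,2->1] -> levels [7 2 9 7]
Step 2: flows [0->1,2->0,0=3,2->1] -> levels [7 4 7 7]
Step 3: flows [0->1,0=2,0=3,2->1] -> levels [6 6 6 7]
Step 4: flows [0=1,0=2,3->0,1=2] -> levels [7 6 6 6]
Step 5: flows [0->1,0->2,0->3,1=2] -> levels [4 7 7 7]
Step 6: flows [1->0,2->0,3->0,1=2] -> levels [7 6 6 6]
  -> period-2 cycle (repeats step 4); tank 0 never drops to <=3
Tank 0 never reaches <=3 within 15 steps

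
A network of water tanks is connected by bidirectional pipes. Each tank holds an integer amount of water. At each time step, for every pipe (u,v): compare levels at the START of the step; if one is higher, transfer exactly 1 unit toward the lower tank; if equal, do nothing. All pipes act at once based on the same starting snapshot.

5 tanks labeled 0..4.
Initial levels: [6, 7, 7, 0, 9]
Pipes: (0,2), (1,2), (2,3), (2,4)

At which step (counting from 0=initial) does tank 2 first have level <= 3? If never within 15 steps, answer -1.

Answer: -1

Derivation:
Step 1: flows [2->0,1=2,2->3,4->2] -> levels [7 7 6 1 8]
Step 2: flows [0->2,1->2,2->3,4->2] -> levels [6 6 8 2 7]
Step 3: flows [2->0,2->1,2->3,2->4] -> levels [7 7 4 3 8]
Step 4: flows [0->2,1->2,2->3,4->2] -> levels [6 6 6 4 7]
Step 5: flows [0=2,1=2,2->3,4->2] -> levels [6 6 6 5 6]
Step 6: flows [0=2,1=2,2->3,2=4] -> levels [6 6 5 6 6]
Step 7: flows [0->2,1->2,3->2,4->2] -> levels [5 5 9 5 5]
Step 8: flows [2->0,2->1,2->3,2->4] -> levels [6 6 5 6 6]
  -> period-2 cycle (repeats step 6); tank 2 never drops to <=3
Tank 2 never reaches <=3 within 15 steps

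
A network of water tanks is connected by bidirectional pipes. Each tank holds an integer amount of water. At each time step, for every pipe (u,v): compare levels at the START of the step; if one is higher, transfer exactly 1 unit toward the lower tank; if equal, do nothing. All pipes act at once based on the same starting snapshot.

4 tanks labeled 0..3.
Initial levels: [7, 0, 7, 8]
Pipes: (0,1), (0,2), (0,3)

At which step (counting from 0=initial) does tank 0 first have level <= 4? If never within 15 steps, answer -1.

Step 1: flows [0->1,0=2,3->0] -> levels [7 1 7 7]
Step 2: flows [0->1,0=2,0=3] -> levels [6 2 7 7]
Step 3: flows [0->1,2->0,3->0] -> levels [7 3 6 6]
Step 4: flows [0->1,0->2,0->3] -> levels [4 4 7 7]
Tank 0 first reaches <=4 at step 4

Answer: 4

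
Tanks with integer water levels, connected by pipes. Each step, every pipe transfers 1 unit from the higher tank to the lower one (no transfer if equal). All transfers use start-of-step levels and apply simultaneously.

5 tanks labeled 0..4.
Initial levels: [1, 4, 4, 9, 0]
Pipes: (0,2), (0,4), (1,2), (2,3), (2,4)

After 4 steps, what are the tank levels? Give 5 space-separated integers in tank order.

Answer: 4 3 4 5 2

Derivation:
Step 1: flows [2->0,0->4,1=2,3->2,2->4] -> levels [1 4 3 8 2]
Step 2: flows [2->0,4->0,1->2,3->2,2->4] -> levels [3 3 3 7 2]
Step 3: flows [0=2,0->4,1=2,3->2,2->4] -> levels [2 3 3 6 4]
Step 4: flows [2->0,4->0,1=2,3->2,4->2] -> levels [4 3 4 5 2]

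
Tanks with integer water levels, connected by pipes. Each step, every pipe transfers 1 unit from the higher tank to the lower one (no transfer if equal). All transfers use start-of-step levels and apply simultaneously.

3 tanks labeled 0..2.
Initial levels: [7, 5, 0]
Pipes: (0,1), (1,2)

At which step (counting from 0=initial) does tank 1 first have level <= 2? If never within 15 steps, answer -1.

Answer: -1

Derivation:
Step 1: flows [0->1,1->2] -> levels [6 5 1]
Step 2: flows [0->1,1->2] -> levels [5 5 2]
Step 3: flows [0=1,1->2] -> levels [5 4 3]
Step 4: flows [0->1,1->2] -> levels [4 4 4]
Step 5: flows [0=1,1=2] -> levels [4 4 4]
  -> stable; tank 1 stays at 4 > 2
Tank 1 never reaches <=2 within 15 steps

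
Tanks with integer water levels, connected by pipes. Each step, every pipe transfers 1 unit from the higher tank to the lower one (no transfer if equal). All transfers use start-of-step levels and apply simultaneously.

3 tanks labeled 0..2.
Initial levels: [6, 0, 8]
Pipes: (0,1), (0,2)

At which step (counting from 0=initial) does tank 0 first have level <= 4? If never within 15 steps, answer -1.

Answer: 5

Derivation:
Step 1: flows [0->1,2->0] -> levels [6 1 7]
Step 2: flows [0->1,2->0] -> levels [6 2 6]
Step 3: flows [0->1,0=2] -> levels [5 3 6]
Step 4: flows [0->1,2->0] -> levels [5 4 5]
Step 5: flows [0->1,0=2] -> levels [4 5 5]
Tank 0 first reaches <=4 at step 5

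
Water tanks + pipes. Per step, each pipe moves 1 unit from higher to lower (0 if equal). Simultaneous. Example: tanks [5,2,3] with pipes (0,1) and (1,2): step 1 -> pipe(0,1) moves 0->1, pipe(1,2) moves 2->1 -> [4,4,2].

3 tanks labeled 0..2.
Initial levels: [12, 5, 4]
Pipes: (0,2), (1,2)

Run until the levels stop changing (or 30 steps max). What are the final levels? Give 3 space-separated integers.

Answer: 7 7 7

Derivation:
Step 1: flows [0->2,1->2] -> levels [11 4 6]
Step 2: flows [0->2,2->1] -> levels [10 5 6]
Step 3: flows [0->2,2->1] -> levels [9 6 6]
Step 4: flows [0->2,1=2] -> levels [8 6 7]
Step 5: flows [0->2,2->1] -> levels [7 7 7]
Step 6: flows [0=2,1=2] -> levels [7 7 7]
  -> stable (no change)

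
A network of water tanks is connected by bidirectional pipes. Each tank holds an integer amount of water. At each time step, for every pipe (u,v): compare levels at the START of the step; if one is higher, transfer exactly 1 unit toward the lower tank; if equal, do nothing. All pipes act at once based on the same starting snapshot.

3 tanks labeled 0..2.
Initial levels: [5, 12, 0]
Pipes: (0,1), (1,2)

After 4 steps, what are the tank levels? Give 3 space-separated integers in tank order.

Step 1: flows [1->0,1->2] -> levels [6 10 1]
Step 2: flows [1->0,1->2] -> levels [7 8 2]
Step 3: flows [1->0,1->2] -> levels [8 6 3]
Step 4: flows [0->1,1->2] -> levels [7 6 4]

Answer: 7 6 4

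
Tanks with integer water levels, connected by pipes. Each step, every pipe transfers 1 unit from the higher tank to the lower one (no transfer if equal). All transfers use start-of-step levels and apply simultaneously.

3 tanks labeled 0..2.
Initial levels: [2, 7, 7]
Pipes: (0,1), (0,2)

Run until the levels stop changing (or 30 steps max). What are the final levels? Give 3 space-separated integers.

Answer: 6 5 5

Derivation:
Step 1: flows [1->0,2->0] -> levels [4 6 6]
Step 2: flows [1->0,2->0] -> levels [6 5 5]
Step 3: flows [0->1,0->2] -> levels [4 6 6]
  -> period-2 cycle: step 3 state = step 1 state; never stabilizes
  -> state at step 30: (30-1) mod 2 = 1, same as step 2 -> [6 5 5]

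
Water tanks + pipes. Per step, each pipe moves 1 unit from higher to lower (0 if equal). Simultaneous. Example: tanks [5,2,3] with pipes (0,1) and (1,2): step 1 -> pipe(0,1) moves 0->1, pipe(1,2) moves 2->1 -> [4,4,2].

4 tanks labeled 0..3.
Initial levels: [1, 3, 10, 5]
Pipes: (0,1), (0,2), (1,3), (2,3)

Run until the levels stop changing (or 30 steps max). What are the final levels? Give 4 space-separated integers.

Answer: 4 5 6 4

Derivation:
Step 1: flows [1->0,2->0,3->1,2->3] -> levels [3 3 8 5]
Step 2: flows [0=1,2->0,3->1,2->3] -> levels [4 4 6 5]
Step 3: flows [0=1,2->0,3->1,2->3] -> levels [5 5 4 5]
Step 4: flows [0=1,0->2,1=3,3->2] -> levels [4 5 6 4]
Step 5: flows [1->0,2->0,1->3,2->3] -> levels [6 3 4 6]
Step 6: flows [0->1,0->2,3->1,3->2] -> levels [4 5 6 4]
  -> period-2 cycle: step 6 state = step 4 state; never stabilizes
  -> state at step 30: (30-4) mod 2 = 0, same as step 4 -> [4 5 6 4]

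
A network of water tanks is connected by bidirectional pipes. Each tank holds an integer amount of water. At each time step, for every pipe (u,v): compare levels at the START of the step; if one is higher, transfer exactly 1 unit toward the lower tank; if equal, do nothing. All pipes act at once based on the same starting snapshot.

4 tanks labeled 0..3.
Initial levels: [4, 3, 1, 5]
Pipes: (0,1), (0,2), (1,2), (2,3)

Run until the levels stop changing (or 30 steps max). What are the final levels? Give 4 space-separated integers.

Step 1: flows [0->1,0->2,1->2,3->2] -> levels [2 3 4 4]
Step 2: flows [1->0,2->0,2->1,2=3] -> levels [4 3 2 4]
Step 3: flows [0->1,0->2,1->2,3->2] -> levels [2 3 5 3]
Step 4: flows [1->0,2->0,2->1,2->3] -> levels [4 3 2 4]
  -> period-2 cycle: step 4 state = step 2 state; never stabilizes
  -> state at step 30: (30-2) mod 2 = 0, same as step 2 -> [4 3 2 4]

Answer: 4 3 2 4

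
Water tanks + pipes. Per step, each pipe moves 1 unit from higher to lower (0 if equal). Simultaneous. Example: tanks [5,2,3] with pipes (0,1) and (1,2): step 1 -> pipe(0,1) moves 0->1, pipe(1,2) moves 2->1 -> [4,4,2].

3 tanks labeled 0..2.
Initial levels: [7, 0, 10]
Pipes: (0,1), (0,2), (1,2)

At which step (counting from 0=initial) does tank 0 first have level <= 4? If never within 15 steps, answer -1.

Step 1: flows [0->1,2->0,2->1] -> levels [7 2 8]
Step 2: flows [0->1,2->0,2->1] -> levels [7 4 6]
Step 3: flows [0->1,0->2,2->1] -> levels [5 6 6]
Step 4: flows [1->0,2->0,1=2] -> levels [7 5 5]
Step 5: flows [0->1,0->2,1=2] -> levels [5 6 6]
  -> period-2 cycle (repeats step 3); tank 0 never drops to <=4
Tank 0 never reaches <=4 within 15 steps

Answer: -1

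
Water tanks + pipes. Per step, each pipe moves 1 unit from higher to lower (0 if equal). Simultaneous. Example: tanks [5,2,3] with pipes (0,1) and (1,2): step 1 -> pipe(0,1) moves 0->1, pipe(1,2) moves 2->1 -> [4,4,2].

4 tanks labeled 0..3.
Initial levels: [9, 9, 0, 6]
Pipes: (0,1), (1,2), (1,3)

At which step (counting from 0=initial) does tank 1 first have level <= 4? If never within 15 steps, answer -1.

Answer: 6

Derivation:
Step 1: flows [0=1,1->2,1->3] -> levels [9 7 1 7]
Step 2: flows [0->1,1->2,1=3] -> levels [8 7 2 7]
Step 3: flows [0->1,1->2,1=3] -> levels [7 7 3 7]
Step 4: flows [0=1,1->2,1=3] -> levels [7 6 4 7]
Step 5: flows [0->1,1->2,3->1] -> levels [6 7 5 6]
Step 6: flows [1->0,1->2,1->3] -> levels [7 4 6 7]
Tank 1 first reaches <=4 at step 6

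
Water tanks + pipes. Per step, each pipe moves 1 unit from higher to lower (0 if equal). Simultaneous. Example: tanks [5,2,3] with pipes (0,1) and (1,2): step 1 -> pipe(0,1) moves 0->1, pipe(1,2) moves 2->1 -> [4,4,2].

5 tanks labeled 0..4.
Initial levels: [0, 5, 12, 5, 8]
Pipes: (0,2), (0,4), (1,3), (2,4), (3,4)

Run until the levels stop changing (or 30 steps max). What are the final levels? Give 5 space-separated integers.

Step 1: flows [2->0,4->0,1=3,2->4,4->3] -> levels [2 5 10 6 7]
Step 2: flows [2->0,4->0,3->1,2->4,4->3] -> levels [4 6 8 6 6]
Step 3: flows [2->0,4->0,1=3,2->4,3=4] -> levels [6 6 6 6 6]
Step 4: flows [0=2,0=4,1=3,2=4,3=4] -> levels [6 6 6 6 6]
  -> stable (no change)

Answer: 6 6 6 6 6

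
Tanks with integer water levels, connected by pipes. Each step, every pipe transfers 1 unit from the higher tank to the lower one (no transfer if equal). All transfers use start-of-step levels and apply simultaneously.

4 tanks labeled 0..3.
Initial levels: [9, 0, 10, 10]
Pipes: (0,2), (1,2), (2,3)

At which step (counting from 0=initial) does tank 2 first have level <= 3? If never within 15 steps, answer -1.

Answer: -1

Derivation:
Step 1: flows [2->0,2->1,2=3] -> levels [10 1 8 10]
Step 2: flows [0->2,2->1,3->2] -> levels [9 2 9 9]
Step 3: flows [0=2,2->1,2=3] -> levels [9 3 8 9]
Step 4: flows [0->2,2->1,3->2] -> levels [8 4 9 8]
Step 5: flows [2->0,2->1,2->3] -> levels [9 5 6 9]
Step 6: flows [0->2,2->1,3->2] -> levels [8 6 7 8]
Step 7: flows [0->2,2->1,3->2] -> levels [7 7 8 7]
Step 8: flows [2->0,2->1,2->3] -> levels [8 8 5 8]
Step 9: flows [0->2,1->2,3->2] -> levels [7 7 8 7]
  -> period-2 cycle (repeats step 7); tank 2 never drops to <=3
Tank 2 never reaches <=3 within 15 steps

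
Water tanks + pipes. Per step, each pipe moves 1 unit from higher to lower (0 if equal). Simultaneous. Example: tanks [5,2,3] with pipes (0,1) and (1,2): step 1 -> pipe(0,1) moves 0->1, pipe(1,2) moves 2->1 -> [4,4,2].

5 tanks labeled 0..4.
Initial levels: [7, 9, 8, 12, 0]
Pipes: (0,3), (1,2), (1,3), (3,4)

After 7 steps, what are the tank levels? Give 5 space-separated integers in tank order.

Answer: 7 7 9 8 5

Derivation:
Step 1: flows [3->0,1->2,3->1,3->4] -> levels [8 9 9 9 1]
Step 2: flows [3->0,1=2,1=3,3->4] -> levels [9 9 9 7 2]
Step 3: flows [0->3,1=2,1->3,3->4] -> levels [8 8 9 8 3]
Step 4: flows [0=3,2->1,1=3,3->4] -> levels [8 9 8 7 4]
Step 5: flows [0->3,1->2,1->3,3->4] -> levels [7 7 9 8 5]
Step 6: flows [3->0,2->1,3->1,3->4] -> levels [8 9 8 5 6]
Step 7: flows [0->3,1->2,1->3,4->3] -> levels [7 7 9 8 5]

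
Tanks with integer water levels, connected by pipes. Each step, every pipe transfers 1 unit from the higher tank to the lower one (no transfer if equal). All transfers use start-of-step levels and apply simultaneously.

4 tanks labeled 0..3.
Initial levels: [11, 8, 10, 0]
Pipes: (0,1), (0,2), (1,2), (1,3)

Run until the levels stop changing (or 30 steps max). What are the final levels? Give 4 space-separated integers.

Answer: 7 9 6 7

Derivation:
Step 1: flows [0->1,0->2,2->1,1->3] -> levels [9 9 10 1]
Step 2: flows [0=1,2->0,2->1,1->3] -> levels [10 9 8 2]
Step 3: flows [0->1,0->2,1->2,1->3] -> levels [8 8 10 3]
Step 4: flows [0=1,2->0,2->1,1->3] -> levels [9 8 8 4]
Step 5: flows [0->1,0->2,1=2,1->3] -> levels [7 8 9 5]
Step 6: flows [1->0,2->0,2->1,1->3] -> levels [9 7 7 6]
Step 7: flows [0->1,0->2,1=2,1->3] -> levels [7 7 8 7]
Step 8: flows [0=1,2->0,2->1,1=3] -> levels [8 8 6 7]
Step 9: flows [0=1,0->2,1->2,1->3] -> levels [7 6 8 8]
Step 10: flows [0->1,2->0,2->1,3->1] -> levels [7 9 6 7]
Step 11: flows [1->0,0->2,1->2,1->3] -> levels [7 6 8 8]
  -> period-2 cycle: step 11 state = step 9 state; never stabilizes
  -> state at step 30: (30-9) mod 2 = 1, same as step 10 -> [7 9 6 7]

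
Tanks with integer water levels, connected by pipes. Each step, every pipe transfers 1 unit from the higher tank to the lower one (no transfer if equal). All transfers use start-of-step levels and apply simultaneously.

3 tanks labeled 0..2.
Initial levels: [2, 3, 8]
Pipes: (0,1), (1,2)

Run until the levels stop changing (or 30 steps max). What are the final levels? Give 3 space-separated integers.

Step 1: flows [1->0,2->1] -> levels [3 3 7]
Step 2: flows [0=1,2->1] -> levels [3 4 6]
Step 3: flows [1->0,2->1] -> levels [4 4 5]
Step 4: flows [0=1,2->1] -> levels [4 5 4]
Step 5: flows [1->0,1->2] -> levels [5 3 5]
Step 6: flows [0->1,2->1] -> levels [4 5 4]
  -> period-2 cycle: step 6 state = step 4 state; never stabilizes
  -> state at step 30: (30-4) mod 2 = 0, same as step 4 -> [4 5 4]

Answer: 4 5 4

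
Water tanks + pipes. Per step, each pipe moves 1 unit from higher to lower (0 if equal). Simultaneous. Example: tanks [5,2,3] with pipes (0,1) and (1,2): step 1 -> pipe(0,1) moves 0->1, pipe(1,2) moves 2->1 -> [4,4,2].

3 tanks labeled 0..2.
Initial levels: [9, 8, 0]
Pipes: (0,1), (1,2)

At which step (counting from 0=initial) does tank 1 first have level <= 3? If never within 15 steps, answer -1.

Step 1: flows [0->1,1->2] -> levels [8 8 1]
Step 2: flows [0=1,1->2] -> levels [8 7 2]
Step 3: flows [0->1,1->2] -> levels [7 7 3]
Step 4: flows [0=1,1->2] -> levels [7 6 4]
Step 5: flows [0->1,1->2] -> levels [6 6 5]
Step 6: flows [0=1,1->2] -> levels [6 5 6]
Step 7: flows [0->1,2->1] -> levels [5 7 5]
Step 8: flows [1->0,1->2] -> levels [6 5 6]
  -> period-2 cycle (repeats step 6); tank 1 never drops to <=3
Tank 1 never reaches <=3 within 15 steps

Answer: -1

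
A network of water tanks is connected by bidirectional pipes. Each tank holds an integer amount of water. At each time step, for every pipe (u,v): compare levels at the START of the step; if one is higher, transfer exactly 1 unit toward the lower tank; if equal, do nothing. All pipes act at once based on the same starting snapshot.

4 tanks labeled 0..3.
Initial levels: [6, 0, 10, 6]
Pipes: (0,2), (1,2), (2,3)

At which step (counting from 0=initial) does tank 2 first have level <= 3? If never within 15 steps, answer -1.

Answer: -1

Derivation:
Step 1: flows [2->0,2->1,2->3] -> levels [7 1 7 7]
Step 2: flows [0=2,2->1,2=3] -> levels [7 2 6 7]
Step 3: flows [0->2,2->1,3->2] -> levels [6 3 7 6]
Step 4: flows [2->0,2->1,2->3] -> levels [7 4 4 7]
Step 5: flows [0->2,1=2,3->2] -> levels [6 4 6 6]
Step 6: flows [0=2,2->1,2=3] -> levels [6 5 5 6]
Step 7: flows [0->2,1=2,3->2] -> levels [5 5 7 5]
Step 8: flows [2->0,2->1,2->3] -> levels [6 6 4 6]
Step 9: flows [0->2,1->2,3->2] -> levels [5 5 7 5]
  -> period-2 cycle (repeats step 7); tank 2 never drops to <=3
Tank 2 never reaches <=3 within 15 steps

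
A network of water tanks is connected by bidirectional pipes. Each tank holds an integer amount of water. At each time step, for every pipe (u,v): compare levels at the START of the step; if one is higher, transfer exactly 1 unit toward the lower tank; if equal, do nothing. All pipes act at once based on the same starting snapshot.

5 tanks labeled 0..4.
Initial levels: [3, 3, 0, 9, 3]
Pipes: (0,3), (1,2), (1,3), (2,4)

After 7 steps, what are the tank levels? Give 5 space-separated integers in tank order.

Step 1: flows [3->0,1->2,3->1,4->2] -> levels [4 3 2 7 2]
Step 2: flows [3->0,1->2,3->1,2=4] -> levels [5 3 3 5 2]
Step 3: flows [0=3,1=2,3->1,2->4] -> levels [5 4 2 4 3]
Step 4: flows [0->3,1->2,1=3,4->2] -> levels [4 3 4 5 2]
Step 5: flows [3->0,2->1,3->1,2->4] -> levels [5 5 2 3 3]
Step 6: flows [0->3,1->2,1->3,4->2] -> levels [4 3 4 5 2]
  -> period-2 cycle: step 6 state = step 4 state
  -> state at step 7: (7-4) mod 2 = 1, same as step 5 -> [5 5 2 3 3]

Answer: 5 5 2 3 3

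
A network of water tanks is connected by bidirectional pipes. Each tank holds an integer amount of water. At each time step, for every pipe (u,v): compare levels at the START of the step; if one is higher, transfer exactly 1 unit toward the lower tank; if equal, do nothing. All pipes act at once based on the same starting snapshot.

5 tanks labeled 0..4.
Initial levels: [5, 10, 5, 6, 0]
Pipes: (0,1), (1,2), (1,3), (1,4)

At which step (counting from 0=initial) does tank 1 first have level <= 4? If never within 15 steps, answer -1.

Step 1: flows [1->0,1->2,1->3,1->4] -> levels [6 6 6 7 1]
Step 2: flows [0=1,1=2,3->1,1->4] -> levels [6 6 6 6 2]
Step 3: flows [0=1,1=2,1=3,1->4] -> levels [6 5 6 6 3]
Step 4: flows [0->1,2->1,3->1,1->4] -> levels [5 7 5 5 4]
Step 5: flows [1->0,1->2,1->3,1->4] -> levels [6 3 6 6 5]
Tank 1 first reaches <=4 at step 5

Answer: 5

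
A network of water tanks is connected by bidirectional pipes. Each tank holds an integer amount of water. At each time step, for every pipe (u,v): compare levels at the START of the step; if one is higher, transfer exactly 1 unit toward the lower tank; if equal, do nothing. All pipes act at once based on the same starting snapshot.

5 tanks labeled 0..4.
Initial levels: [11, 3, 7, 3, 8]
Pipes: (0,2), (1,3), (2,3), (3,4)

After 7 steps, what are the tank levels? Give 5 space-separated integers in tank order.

Step 1: flows [0->2,1=3,2->3,4->3] -> levels [10 3 7 5 7]
Step 2: flows [0->2,3->1,2->3,4->3] -> levels [9 4 7 6 6]
Step 3: flows [0->2,3->1,2->3,3=4] -> levels [8 5 7 6 6]
Step 4: flows [0->2,3->1,2->3,3=4] -> levels [7 6 7 6 6]
Step 5: flows [0=2,1=3,2->3,3=4] -> levels [7 6 6 7 6]
Step 6: flows [0->2,3->1,3->2,3->4] -> levels [6 7 8 4 7]
Step 7: flows [2->0,1->3,2->3,4->3] -> levels [7 6 6 7 6]

Answer: 7 6 6 7 6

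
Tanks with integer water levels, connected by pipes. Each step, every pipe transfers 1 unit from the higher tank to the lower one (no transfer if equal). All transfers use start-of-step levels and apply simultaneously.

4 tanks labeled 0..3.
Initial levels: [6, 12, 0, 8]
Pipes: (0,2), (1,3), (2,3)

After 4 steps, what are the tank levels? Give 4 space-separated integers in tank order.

Step 1: flows [0->2,1->3,3->2] -> levels [5 11 2 8]
Step 2: flows [0->2,1->3,3->2] -> levels [4 10 4 8]
Step 3: flows [0=2,1->3,3->2] -> levels [4 9 5 8]
Step 4: flows [2->0,1->3,3->2] -> levels [5 8 5 8]

Answer: 5 8 5 8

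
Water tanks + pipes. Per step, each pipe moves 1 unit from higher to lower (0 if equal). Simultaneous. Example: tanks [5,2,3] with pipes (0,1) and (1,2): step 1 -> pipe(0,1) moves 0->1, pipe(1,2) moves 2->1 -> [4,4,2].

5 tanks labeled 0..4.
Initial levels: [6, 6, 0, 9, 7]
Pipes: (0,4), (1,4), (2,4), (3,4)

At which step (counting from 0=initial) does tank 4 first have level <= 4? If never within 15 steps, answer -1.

Step 1: flows [4->0,4->1,4->2,3->4] -> levels [7 7 1 8 5]
Step 2: flows [0->4,1->4,4->2,3->4] -> levels [6 6 2 7 7]
Step 3: flows [4->0,4->1,4->2,3=4] -> levels [7 7 3 7 4]
Tank 4 first reaches <=4 at step 3

Answer: 3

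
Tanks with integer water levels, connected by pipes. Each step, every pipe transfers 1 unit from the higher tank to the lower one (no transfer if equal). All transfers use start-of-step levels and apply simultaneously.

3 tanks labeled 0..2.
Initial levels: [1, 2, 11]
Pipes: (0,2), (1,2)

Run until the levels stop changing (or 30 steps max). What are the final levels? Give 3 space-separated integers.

Answer: 5 5 4

Derivation:
Step 1: flows [2->0,2->1] -> levels [2 3 9]
Step 2: flows [2->0,2->1] -> levels [3 4 7]
Step 3: flows [2->0,2->1] -> levels [4 5 5]
Step 4: flows [2->0,1=2] -> levels [5 5 4]
Step 5: flows [0->2,1->2] -> levels [4 4 6]
Step 6: flows [2->0,2->1] -> levels [5 5 4]
  -> period-2 cycle: step 6 state = step 4 state; never stabilizes
  -> state at step 30: (30-4) mod 2 = 0, same as step 4 -> [5 5 4]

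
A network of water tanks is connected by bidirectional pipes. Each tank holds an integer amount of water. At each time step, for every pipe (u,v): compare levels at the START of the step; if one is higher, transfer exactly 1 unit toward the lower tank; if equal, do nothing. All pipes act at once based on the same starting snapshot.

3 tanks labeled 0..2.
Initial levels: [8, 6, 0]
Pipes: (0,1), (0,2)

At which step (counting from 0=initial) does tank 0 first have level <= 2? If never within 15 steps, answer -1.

Step 1: flows [0->1,0->2] -> levels [6 7 1]
Step 2: flows [1->0,0->2] -> levels [6 6 2]
Step 3: flows [0=1,0->2] -> levels [5 6 3]
Step 4: flows [1->0,0->2] -> levels [5 5 4]
Step 5: flows [0=1,0->2] -> levels [4 5 5]
Step 6: flows [1->0,2->0] -> levels [6 4 4]
Step 7: flows [0->1,0->2] -> levels [4 5 5]
  -> period-2 cycle (repeats step 5); tank 0 never drops to <=2
Tank 0 never reaches <=2 within 15 steps

Answer: -1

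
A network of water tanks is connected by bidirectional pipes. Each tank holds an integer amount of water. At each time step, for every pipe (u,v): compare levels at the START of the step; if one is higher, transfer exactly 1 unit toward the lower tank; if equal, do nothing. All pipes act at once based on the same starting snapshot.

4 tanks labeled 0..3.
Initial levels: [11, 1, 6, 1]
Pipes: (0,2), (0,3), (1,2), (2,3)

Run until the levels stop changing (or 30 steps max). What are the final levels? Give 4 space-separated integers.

Step 1: flows [0->2,0->3,2->1,2->3] -> levels [9 2 5 3]
Step 2: flows [0->2,0->3,2->1,2->3] -> levels [7 3 4 5]
Step 3: flows [0->2,0->3,2->1,3->2] -> levels [5 4 5 5]
Step 4: flows [0=2,0=3,2->1,2=3] -> levels [5 5 4 5]
Step 5: flows [0->2,0=3,1->2,3->2] -> levels [4 4 7 4]
Step 6: flows [2->0,0=3,2->1,2->3] -> levels [5 5 4 5]
  -> period-2 cycle: step 6 state = step 4 state; never stabilizes
  -> state at step 30: (30-4) mod 2 = 0, same as step 4 -> [5 5 4 5]

Answer: 5 5 4 5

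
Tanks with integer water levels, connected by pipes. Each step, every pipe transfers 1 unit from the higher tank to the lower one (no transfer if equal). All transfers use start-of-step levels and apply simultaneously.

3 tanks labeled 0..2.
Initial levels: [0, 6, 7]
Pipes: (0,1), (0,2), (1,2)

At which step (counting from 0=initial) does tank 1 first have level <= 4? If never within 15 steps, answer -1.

Step 1: flows [1->0,2->0,2->1] -> levels [2 6 5]
Step 2: flows [1->0,2->0,1->2] -> levels [4 4 5]
Tank 1 first reaches <=4 at step 2

Answer: 2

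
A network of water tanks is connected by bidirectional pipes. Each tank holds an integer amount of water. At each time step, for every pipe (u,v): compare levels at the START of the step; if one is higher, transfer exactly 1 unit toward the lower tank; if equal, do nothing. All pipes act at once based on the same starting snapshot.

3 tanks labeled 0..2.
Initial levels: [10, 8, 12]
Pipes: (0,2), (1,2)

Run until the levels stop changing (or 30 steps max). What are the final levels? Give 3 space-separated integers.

Answer: 10 10 10

Derivation:
Step 1: flows [2->0,2->1] -> levels [11 9 10]
Step 2: flows [0->2,2->1] -> levels [10 10 10]
Step 3: flows [0=2,1=2] -> levels [10 10 10]
  -> stable (no change)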